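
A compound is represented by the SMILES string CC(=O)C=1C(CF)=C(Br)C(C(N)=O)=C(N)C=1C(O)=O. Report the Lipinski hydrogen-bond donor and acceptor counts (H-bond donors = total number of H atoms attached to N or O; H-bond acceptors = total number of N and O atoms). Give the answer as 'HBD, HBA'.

Donors: find every N or O and count the H atoms it carries.
  atom 3 (O): bond orders sum to 2 → 0 H
  atom 12 (N): bond orders sum to 1 → 2 H
  atom 13 (O): bond orders sum to 2 → 0 H
  atom 15 (N): bond orders sum to 1 → 2 H
  atom 18 (O): bond orders sum to 1 → 1 H
  atom 19 (O): bond orders sum to 2 → 0 H
Lipinski HBD = 5.
Acceptors: N atoms = 2, O atoms = 4 → HBA = 6.

5, 6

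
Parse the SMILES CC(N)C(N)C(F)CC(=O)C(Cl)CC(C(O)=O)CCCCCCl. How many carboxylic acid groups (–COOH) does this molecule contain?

1

The carboxylic acid motif appears at heavy-atom position 15 in the SMILES.
Other groups present: 1 ketone, 2 primary amine.
Carboxylic acid count: 1.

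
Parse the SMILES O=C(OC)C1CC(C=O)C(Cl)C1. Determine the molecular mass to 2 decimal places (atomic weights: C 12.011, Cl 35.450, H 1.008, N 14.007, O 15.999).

First, the molecular formula is C8H11ClO3 (counting implicit H from valence).
  C: 8 × 12.011 = 96.088
  Cl: 1 × 35.450 = 35.450
  H: 11 × 1.008 = 11.088
  O: 3 × 15.999 = 47.997
Sum: 8×12.011 + 1×35.450 + 11×1.008 + 3×15.999 = 190.623 → 190.62 g/mol.

190.62 g/mol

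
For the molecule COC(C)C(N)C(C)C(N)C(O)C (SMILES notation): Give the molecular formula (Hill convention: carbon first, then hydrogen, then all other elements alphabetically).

C9H22N2O2

Walk through each heavy atom and fill implicit hydrogens from standard valence (C 4, N 3, O 2, S 2, halogen 1):
  atom 1: C, bond orders sum to 1 (valence 4) → 3 H
  atom 2: O, bond orders sum to 2 (valence 2) → 0 H
  atom 3: C, bond orders sum to 3 (valence 4) → 1 H
  atom 4: C, bond orders sum to 1 (valence 4) → 3 H
  atom 5: C, bond orders sum to 3 (valence 4) → 1 H
  atom 6: N, bond orders sum to 1 (valence 3) → 2 H
  atom 7: C, bond orders sum to 3 (valence 4) → 1 H
  atom 8: C, bond orders sum to 1 (valence 4) → 3 H
  atom 9: C, bond orders sum to 3 (valence 4) → 1 H
  atom 10: N, bond orders sum to 1 (valence 3) → 2 H
  atom 11: C, bond orders sum to 3 (valence 4) → 1 H
  atom 12: O, bond orders sum to 1 (valence 2) → 1 H
  atom 13: C, bond orders sum to 1 (valence 4) → 3 H
Totals → C:9, H:22, N:2, O:2.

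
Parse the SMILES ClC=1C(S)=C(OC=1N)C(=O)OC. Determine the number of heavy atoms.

12

Every atom symbol written in the SMILES (organic subset) is one heavy atom; implicit H are not written.
Heavy atoms by element → C:6, Cl:1, N:1, O:3, S:1.
Total: 12.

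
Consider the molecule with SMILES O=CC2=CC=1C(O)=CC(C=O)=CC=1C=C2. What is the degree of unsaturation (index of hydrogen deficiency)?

9

Degree of unsaturation = (number of rings) + (number of π bonds).
Ring closures in the SMILES: 2.
π bonds: 7 double bonds (each 1 DoU) → 7 DoU from unsaturation.
Total DoU = 2 + 7 = 9.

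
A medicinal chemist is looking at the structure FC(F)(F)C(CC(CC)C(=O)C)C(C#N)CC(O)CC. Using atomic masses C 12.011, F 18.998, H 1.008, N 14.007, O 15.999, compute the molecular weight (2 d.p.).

First, the molecular formula is C14H22F3NO2 (counting implicit H from valence).
  C: 14 × 12.011 = 168.154
  F: 3 × 18.998 = 56.994
  H: 22 × 1.008 = 22.176
  N: 1 × 14.007 = 14.007
  O: 2 × 15.999 = 31.998
Sum: 14×12.011 + 3×18.998 + 22×1.008 + 1×14.007 + 2×15.999 = 293.329 → 293.33 g/mol.

293.33 g/mol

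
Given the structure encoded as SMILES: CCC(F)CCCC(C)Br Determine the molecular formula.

C8H16BrF

Walk through each heavy atom and fill implicit hydrogens from standard valence (C 4, N 3, O 2, S 2, halogen 1):
  atom 1: C, bond orders sum to 1 (valence 4) → 3 H
  atom 2: C, bond orders sum to 2 (valence 4) → 2 H
  atom 3: C, bond orders sum to 3 (valence 4) → 1 H
  atom 4: F (halogen, monovalent) → 0 H
  atom 5: C, bond orders sum to 2 (valence 4) → 2 H
  atom 6: C, bond orders sum to 2 (valence 4) → 2 H
  atom 7: C, bond orders sum to 2 (valence 4) → 2 H
  atom 8: C, bond orders sum to 3 (valence 4) → 1 H
  atom 9: C, bond orders sum to 1 (valence 4) → 3 H
  atom 10: Br (halogen, monovalent) → 0 H
Totals → C:8, H:16, Br:1, F:1.
In Hill order: C8H16BrF.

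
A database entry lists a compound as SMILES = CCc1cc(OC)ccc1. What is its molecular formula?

Walk through each heavy atom and fill implicit hydrogens from standard valence (C 4, N 3, O 2, S 2, halogen 1); for lowercase aromatic atoms, an aromatic c carries 1 H when it has two neighbours and 0 H with three, and aromatic n carries 0 H:
  atom 1: C, bond orders sum to 1 (valence 4) → 3 H
  atom 2: C, bond orders sum to 2 (valence 4) → 2 H
  atom 3: aromatic c, 3 neighbours → 0 H
  atom 4: aromatic c, 2 neighbours → 1 H
  atom 5: aromatic c, 3 neighbours → 0 H
  atom 6: O, bond orders sum to 2 (valence 2) → 0 H
  atom 7: C, bond orders sum to 1 (valence 4) → 3 H
  atom 8: aromatic c, 2 neighbours → 1 H
  atom 9: aromatic c, 2 neighbours → 1 H
  atom 10: aromatic c, 2 neighbours → 1 H
Totals → C:9, H:12, O:1.

C9H12O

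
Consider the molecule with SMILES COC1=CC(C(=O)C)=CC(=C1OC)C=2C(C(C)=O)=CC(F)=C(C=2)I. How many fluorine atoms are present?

1

Scan the SMILES for F atoms (remember two-letter symbols like Cl and Br are single atoms).
Fluorine count: 1.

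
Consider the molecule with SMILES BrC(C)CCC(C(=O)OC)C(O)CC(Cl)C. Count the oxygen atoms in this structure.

Scan the SMILES for O atoms (remember two-letter symbols like Cl and Br are single atoms).
Oxygen count: 3.

3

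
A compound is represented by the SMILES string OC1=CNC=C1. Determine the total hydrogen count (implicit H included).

5

Walk through each heavy atom and fill implicit hydrogens from standard valence (C 4, N 3, O 2, S 2, halogen 1):
  atom 1: O, bond orders sum to 1 (valence 2) → 1 H
  atom 2: C, bond orders sum to 4 (valence 4) → 0 H
  atom 3: C, bond orders sum to 3 (valence 4) → 1 H
  atom 4: N, bond orders sum to 2 (valence 3) → 1 H
  atom 5: C, bond orders sum to 3 (valence 4) → 1 H
  atom 6: C, bond orders sum to 3 (valence 4) → 1 H
Total hydrogens: 5.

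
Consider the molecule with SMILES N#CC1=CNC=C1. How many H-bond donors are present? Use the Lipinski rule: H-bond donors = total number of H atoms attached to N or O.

1

Donors: find every N or O and count the H atoms it carries.
  atom 1 (N): bond orders sum to 3 → 0 H
  atom 5 (N): bond orders sum to 2 → 1 H
Lipinski HBD = 1.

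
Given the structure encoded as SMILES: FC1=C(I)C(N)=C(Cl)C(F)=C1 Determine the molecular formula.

Walk through each heavy atom and fill implicit hydrogens from standard valence (C 4, N 3, O 2, S 2, halogen 1):
  atom 1: F (halogen, monovalent) → 0 H
  atom 2: C, bond orders sum to 4 (valence 4) → 0 H
  atom 3: C, bond orders sum to 4 (valence 4) → 0 H
  atom 4: I (halogen, monovalent) → 0 H
  atom 5: C, bond orders sum to 4 (valence 4) → 0 H
  atom 6: N, bond orders sum to 1 (valence 3) → 2 H
  atom 7: C, bond orders sum to 4 (valence 4) → 0 H
  atom 8: Cl (halogen, monovalent) → 0 H
  atom 9: C, bond orders sum to 4 (valence 4) → 0 H
  atom 10: F (halogen, monovalent) → 0 H
  atom 11: C, bond orders sum to 3 (valence 4) → 1 H
Totals → C:6, H:3, Cl:1, F:2, I:1, N:1.

C6H3ClF2IN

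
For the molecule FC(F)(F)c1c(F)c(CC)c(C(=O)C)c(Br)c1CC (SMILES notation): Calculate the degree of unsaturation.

5

Molecular formula: C13H13BrF4O.
DoU = (2C + 2 + N − H − X) / 2, where X is the halogen count and O/S are ignored.
    = (2·13 + 2 + 0 − 13 − 5) / 2 = 10 / 2 = 5.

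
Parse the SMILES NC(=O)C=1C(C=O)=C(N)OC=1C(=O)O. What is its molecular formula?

C7H6N2O5

Walk through each heavy atom and fill implicit hydrogens from standard valence (C 4, N 3, O 2, S 2, halogen 1):
  atom 1: N, bond orders sum to 1 (valence 3) → 2 H
  atom 2: C, bond orders sum to 4 (valence 4) → 0 H
  atom 3: O, bond orders sum to 2 (valence 2) → 0 H
  atom 4: C, bond orders sum to 4 (valence 4) → 0 H
  atom 5: C, bond orders sum to 4 (valence 4) → 0 H
  atom 6: C, bond orders sum to 3 (valence 4) → 1 H
  atom 7: O, bond orders sum to 2 (valence 2) → 0 H
  atom 8: C, bond orders sum to 4 (valence 4) → 0 H
  atom 9: N, bond orders sum to 1 (valence 3) → 2 H
  atom 10: O, bond orders sum to 2 (valence 2) → 0 H
  atom 11: C, bond orders sum to 4 (valence 4) → 0 H
  atom 12: C, bond orders sum to 4 (valence 4) → 0 H
  atom 13: O, bond orders sum to 2 (valence 2) → 0 H
  atom 14: O, bond orders sum to 1 (valence 2) → 1 H
Totals → C:7, H:6, N:2, O:5.
In Hill order: C7H6N2O5.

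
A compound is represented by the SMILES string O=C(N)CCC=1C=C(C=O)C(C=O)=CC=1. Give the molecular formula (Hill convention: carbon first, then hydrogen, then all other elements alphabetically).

C11H11NO3

Walk through each heavy atom and fill implicit hydrogens from standard valence (C 4, N 3, O 2, S 2, halogen 1):
  atom 1: O, bond orders sum to 2 (valence 2) → 0 H
  atom 2: C, bond orders sum to 4 (valence 4) → 0 H
  atom 3: N, bond orders sum to 1 (valence 3) → 2 H
  atom 4: C, bond orders sum to 2 (valence 4) → 2 H
  atom 5: C, bond orders sum to 2 (valence 4) → 2 H
  atom 6: C, bond orders sum to 4 (valence 4) → 0 H
  atom 7: C, bond orders sum to 3 (valence 4) → 1 H
  atom 8: C, bond orders sum to 4 (valence 4) → 0 H
  atom 9: C, bond orders sum to 3 (valence 4) → 1 H
  atom 10: O, bond orders sum to 2 (valence 2) → 0 H
  atom 11: C, bond orders sum to 4 (valence 4) → 0 H
  atom 12: C, bond orders sum to 3 (valence 4) → 1 H
  atom 13: O, bond orders sum to 2 (valence 2) → 0 H
  atom 14: C, bond orders sum to 3 (valence 4) → 1 H
  atom 15: C, bond orders sum to 3 (valence 4) → 1 H
Totals → C:11, H:11, N:1, O:3.
In Hill order: C11H11NO3.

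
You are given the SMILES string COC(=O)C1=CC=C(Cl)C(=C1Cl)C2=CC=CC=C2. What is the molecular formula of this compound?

Walk through each heavy atom and fill implicit hydrogens from standard valence (C 4, N 3, O 2, S 2, halogen 1):
  atom 1: C, bond orders sum to 1 (valence 4) → 3 H
  atom 2: O, bond orders sum to 2 (valence 2) → 0 H
  atom 3: C, bond orders sum to 4 (valence 4) → 0 H
  atom 4: O, bond orders sum to 2 (valence 2) → 0 H
  atom 5: C, bond orders sum to 4 (valence 4) → 0 H
  atom 6: C, bond orders sum to 3 (valence 4) → 1 H
  atom 7: C, bond orders sum to 3 (valence 4) → 1 H
  atom 8: C, bond orders sum to 4 (valence 4) → 0 H
  atom 9: Cl (halogen, monovalent) → 0 H
  atom 10: C, bond orders sum to 4 (valence 4) → 0 H
  atom 11: C, bond orders sum to 4 (valence 4) → 0 H
  atom 12: Cl (halogen, monovalent) → 0 H
  atom 13: C, bond orders sum to 4 (valence 4) → 0 H
  atom 14: C, bond orders sum to 3 (valence 4) → 1 H
  atom 15: C, bond orders sum to 3 (valence 4) → 1 H
  atom 16: C, bond orders sum to 3 (valence 4) → 1 H
  atom 17: C, bond orders sum to 3 (valence 4) → 1 H
  atom 18: C, bond orders sum to 3 (valence 4) → 1 H
Totals → C:14, H:10, Cl:2, O:2.
In Hill order: C14H10Cl2O2.

C14H10Cl2O2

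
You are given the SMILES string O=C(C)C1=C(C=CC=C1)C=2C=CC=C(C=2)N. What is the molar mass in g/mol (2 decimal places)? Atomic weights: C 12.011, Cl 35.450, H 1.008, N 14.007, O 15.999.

211.26 g/mol

First, the molecular formula is C14H13NO (counting implicit H from valence).
  C: 14 × 12.011 = 168.154
  H: 13 × 1.008 = 13.104
  N: 1 × 14.007 = 14.007
  O: 1 × 15.999 = 15.999
Sum: 14×12.011 + 13×1.008 + 1×14.007 + 1×15.999 = 211.264 → 211.26 g/mol.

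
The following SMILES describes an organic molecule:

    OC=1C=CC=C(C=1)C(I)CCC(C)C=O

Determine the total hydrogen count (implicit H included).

Walk through each heavy atom and fill implicit hydrogens from standard valence (C 4, N 3, O 2, S 2, halogen 1):
  atom 1: O, bond orders sum to 1 (valence 2) → 1 H
  atom 2: C, bond orders sum to 4 (valence 4) → 0 H
  atom 3: C, bond orders sum to 3 (valence 4) → 1 H
  atom 4: C, bond orders sum to 3 (valence 4) → 1 H
  atom 5: C, bond orders sum to 3 (valence 4) → 1 H
  atom 6: C, bond orders sum to 4 (valence 4) → 0 H
  atom 7: C, bond orders sum to 3 (valence 4) → 1 H
  atom 8: C, bond orders sum to 3 (valence 4) → 1 H
  atom 9: I (halogen, monovalent) → 0 H
  atom 10: C, bond orders sum to 2 (valence 4) → 2 H
  atom 11: C, bond orders sum to 2 (valence 4) → 2 H
  atom 12: C, bond orders sum to 3 (valence 4) → 1 H
  atom 13: C, bond orders sum to 1 (valence 4) → 3 H
  atom 14: C, bond orders sum to 3 (valence 4) → 1 H
  atom 15: O, bond orders sum to 2 (valence 2) → 0 H
Total hydrogens: 15.

15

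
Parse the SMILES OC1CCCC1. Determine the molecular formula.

C5H10O

Walk through each heavy atom and fill implicit hydrogens from standard valence (C 4, N 3, O 2, S 2, halogen 1):
  atom 1: O, bond orders sum to 1 (valence 2) → 1 H
  atom 2: C, bond orders sum to 3 (valence 4) → 1 H
  atom 3: C, bond orders sum to 2 (valence 4) → 2 H
  atom 4: C, bond orders sum to 2 (valence 4) → 2 H
  atom 5: C, bond orders sum to 2 (valence 4) → 2 H
  atom 6: C, bond orders sum to 2 (valence 4) → 2 H
Totals → C:5, H:10, O:1.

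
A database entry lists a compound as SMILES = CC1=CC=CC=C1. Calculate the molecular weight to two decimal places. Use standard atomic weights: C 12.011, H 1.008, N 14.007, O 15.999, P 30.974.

92.14 g/mol

First, the molecular formula is C7H8 (counting implicit H from valence).
  C: 7 × 12.011 = 84.077
  H: 8 × 1.008 = 8.064
Sum: 7×12.011 + 8×1.008 = 92.141 → 92.14 g/mol.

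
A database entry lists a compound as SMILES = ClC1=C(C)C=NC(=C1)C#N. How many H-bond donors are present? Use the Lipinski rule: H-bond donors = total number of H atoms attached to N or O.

0

Donors: find every N or O and count the H atoms it carries.
  atom 6 (N): bond orders sum to 3 → 0 H
  atom 10 (N): bond orders sum to 3 → 0 H
Lipinski HBD = 0.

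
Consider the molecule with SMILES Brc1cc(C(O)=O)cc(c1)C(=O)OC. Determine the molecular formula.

C9H7BrO4

Walk through each heavy atom and fill implicit hydrogens from standard valence (C 4, N 3, O 2, S 2, halogen 1); for lowercase aromatic atoms, an aromatic c carries 1 H when it has two neighbours and 0 H with three, and aromatic n carries 0 H:
  atom 1: Br (halogen, monovalent) → 0 H
  atom 2: aromatic c, 3 neighbours → 0 H
  atom 3: aromatic c, 2 neighbours → 1 H
  atom 4: aromatic c, 3 neighbours → 0 H
  atom 5: C, bond orders sum to 4 (valence 4) → 0 H
  atom 6: O, bond orders sum to 1 (valence 2) → 1 H
  atom 7: O, bond orders sum to 2 (valence 2) → 0 H
  atom 8: aromatic c, 2 neighbours → 1 H
  atom 9: aromatic c, 3 neighbours → 0 H
  atom 10: aromatic c, 2 neighbours → 1 H
  atom 11: C, bond orders sum to 4 (valence 4) → 0 H
  atom 12: O, bond orders sum to 2 (valence 2) → 0 H
  atom 13: O, bond orders sum to 2 (valence 2) → 0 H
  atom 14: C, bond orders sum to 1 (valence 4) → 3 H
Totals → C:9, H:7, Br:1, O:4.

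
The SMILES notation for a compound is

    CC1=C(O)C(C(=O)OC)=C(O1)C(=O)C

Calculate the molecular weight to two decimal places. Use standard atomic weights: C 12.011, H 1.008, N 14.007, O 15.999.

198.17 g/mol

First, the molecular formula is C9H10O5 (counting implicit H from valence).
  C: 9 × 12.011 = 108.099
  H: 10 × 1.008 = 10.080
  O: 5 × 15.999 = 79.995
Sum: 9×12.011 + 10×1.008 + 5×15.999 = 198.174 → 198.17 g/mol.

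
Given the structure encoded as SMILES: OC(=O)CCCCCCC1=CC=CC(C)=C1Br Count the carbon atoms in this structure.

Count every carbon token in the SMILES (each C, including those in ring-closure positions and inside branches).
Carbon count: 14.

14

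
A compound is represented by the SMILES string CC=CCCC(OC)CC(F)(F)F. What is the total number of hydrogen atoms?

Walk through each heavy atom and fill implicit hydrogens from standard valence (C 4, N 3, O 2, S 2, halogen 1):
  atom 1: C, bond orders sum to 1 (valence 4) → 3 H
  atom 2: C, bond orders sum to 3 (valence 4) → 1 H
  atom 3: C, bond orders sum to 3 (valence 4) → 1 H
  atom 4: C, bond orders sum to 2 (valence 4) → 2 H
  atom 5: C, bond orders sum to 2 (valence 4) → 2 H
  atom 6: C, bond orders sum to 3 (valence 4) → 1 H
  atom 7: O, bond orders sum to 2 (valence 2) → 0 H
  atom 8: C, bond orders sum to 1 (valence 4) → 3 H
  atom 9: C, bond orders sum to 2 (valence 4) → 2 H
  atom 10: C, bond orders sum to 4 (valence 4) → 0 H
  atom 11: F (halogen, monovalent) → 0 H
  atom 12: F (halogen, monovalent) → 0 H
  atom 13: F (halogen, monovalent) → 0 H
Total hydrogens: 15.

15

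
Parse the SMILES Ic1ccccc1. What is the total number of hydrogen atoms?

5

Walk through each heavy atom and fill implicit hydrogens from standard valence (C 4, N 3, O 2, S 2, halogen 1); for lowercase aromatic atoms, an aromatic c carries 1 H when it has two neighbours and 0 H with three, and aromatic n carries 0 H:
  atom 1: I (halogen, monovalent) → 0 H
  atom 2: aromatic c, 3 neighbours → 0 H
  atom 3: aromatic c, 2 neighbours → 1 H
  atom 4: aromatic c, 2 neighbours → 1 H
  atom 5: aromatic c, 2 neighbours → 1 H
  atom 6: aromatic c, 2 neighbours → 1 H
  atom 7: aromatic c, 2 neighbours → 1 H
Total hydrogens: 5.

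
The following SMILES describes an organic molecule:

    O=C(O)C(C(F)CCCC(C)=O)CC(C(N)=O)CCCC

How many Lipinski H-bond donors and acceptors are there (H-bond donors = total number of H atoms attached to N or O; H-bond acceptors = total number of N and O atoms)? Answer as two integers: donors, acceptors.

Donors: find every N or O and count the H atoms it carries.
  atom 1 (O): bond orders sum to 2 → 0 H
  atom 3 (O): bond orders sum to 1 → 1 H
  atom 12 (O): bond orders sum to 2 → 0 H
  atom 16 (N): bond orders sum to 1 → 2 H
  atom 17 (O): bond orders sum to 2 → 0 H
Lipinski HBD = 3.
Acceptors: N atoms = 1, O atoms = 4 → HBA = 5.

3, 5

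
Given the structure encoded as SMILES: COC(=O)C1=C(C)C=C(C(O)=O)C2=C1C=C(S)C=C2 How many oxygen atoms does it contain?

4

Scan the SMILES for O atoms (remember two-letter symbols like Cl and Br are single atoms).
Oxygen count: 4.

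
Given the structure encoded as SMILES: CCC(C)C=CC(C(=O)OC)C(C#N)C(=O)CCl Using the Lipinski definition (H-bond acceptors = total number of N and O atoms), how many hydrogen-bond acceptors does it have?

4

N atoms: 1; O atoms: 3.
Lipinski HBA = 1 + 3 = 4.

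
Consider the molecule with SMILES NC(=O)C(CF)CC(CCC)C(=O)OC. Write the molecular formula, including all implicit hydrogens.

C10H18FNO3

Walk through each heavy atom and fill implicit hydrogens from standard valence (C 4, N 3, O 2, S 2, halogen 1):
  atom 1: N, bond orders sum to 1 (valence 3) → 2 H
  atom 2: C, bond orders sum to 4 (valence 4) → 0 H
  atom 3: O, bond orders sum to 2 (valence 2) → 0 H
  atom 4: C, bond orders sum to 3 (valence 4) → 1 H
  atom 5: C, bond orders sum to 2 (valence 4) → 2 H
  atom 6: F (halogen, monovalent) → 0 H
  atom 7: C, bond orders sum to 2 (valence 4) → 2 H
  atom 8: C, bond orders sum to 3 (valence 4) → 1 H
  atom 9: C, bond orders sum to 2 (valence 4) → 2 H
  atom 10: C, bond orders sum to 2 (valence 4) → 2 H
  atom 11: C, bond orders sum to 1 (valence 4) → 3 H
  atom 12: C, bond orders sum to 4 (valence 4) → 0 H
  atom 13: O, bond orders sum to 2 (valence 2) → 0 H
  atom 14: O, bond orders sum to 2 (valence 2) → 0 H
  atom 15: C, bond orders sum to 1 (valence 4) → 3 H
Totals → C:10, H:18, F:1, N:1, O:3.
In Hill order: C10H18FNO3.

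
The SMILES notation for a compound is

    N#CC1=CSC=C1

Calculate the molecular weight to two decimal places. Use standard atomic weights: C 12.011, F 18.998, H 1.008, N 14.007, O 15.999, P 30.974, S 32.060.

109.15 g/mol

First, the molecular formula is C5H3NS (counting implicit H from valence).
  C: 5 × 12.011 = 60.055
  H: 3 × 1.008 = 3.024
  N: 1 × 14.007 = 14.007
  S: 1 × 32.060 = 32.060
Sum: 5×12.011 + 3×1.008 + 1×14.007 + 1×32.060 = 109.146 → 109.15 g/mol.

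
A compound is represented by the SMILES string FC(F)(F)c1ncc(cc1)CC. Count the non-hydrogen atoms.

12

Every atom symbol written in the SMILES (organic subset) is one heavy atom; implicit H are not written.
Heavy atoms by element → C:8, F:3, N:1.
Total: 12.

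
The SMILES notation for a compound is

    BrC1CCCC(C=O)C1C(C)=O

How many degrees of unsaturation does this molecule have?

Degree of unsaturation = (number of rings) + (number of π bonds).
Ring closures in the SMILES: 1.
π bonds: 2 double bonds (each 1 DoU) → 2 DoU from unsaturation.
Total DoU = 1 + 2 = 3.

3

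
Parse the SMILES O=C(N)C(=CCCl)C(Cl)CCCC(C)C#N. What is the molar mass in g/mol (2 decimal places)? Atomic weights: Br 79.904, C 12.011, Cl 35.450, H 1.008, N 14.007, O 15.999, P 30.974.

First, the molecular formula is C11H16Cl2N2O (counting implicit H from valence).
  C: 11 × 12.011 = 132.121
  Cl: 2 × 35.450 = 70.900
  H: 16 × 1.008 = 16.128
  N: 2 × 14.007 = 28.014
  O: 1 × 15.999 = 15.999
Sum: 11×12.011 + 2×35.450 + 16×1.008 + 2×14.007 + 1×15.999 = 263.162 → 263.16 g/mol.

263.16 g/mol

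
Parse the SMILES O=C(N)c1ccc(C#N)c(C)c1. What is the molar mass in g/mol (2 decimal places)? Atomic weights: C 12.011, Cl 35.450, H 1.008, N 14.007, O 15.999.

First, the molecular formula is C9H8N2O (counting implicit H from valence).
  C: 9 × 12.011 = 108.099
  H: 8 × 1.008 = 8.064
  N: 2 × 14.007 = 28.014
  O: 1 × 15.999 = 15.999
Sum: 9×12.011 + 8×1.008 + 2×14.007 + 1×15.999 = 160.176 → 160.18 g/mol.

160.18 g/mol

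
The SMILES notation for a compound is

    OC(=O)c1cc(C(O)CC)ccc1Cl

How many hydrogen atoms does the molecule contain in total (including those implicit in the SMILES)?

11

Walk through each heavy atom and fill implicit hydrogens from standard valence (C 4, N 3, O 2, S 2, halogen 1); for lowercase aromatic atoms, an aromatic c carries 1 H when it has two neighbours and 0 H with three, and aromatic n carries 0 H:
  atom 1: O, bond orders sum to 1 (valence 2) → 1 H
  atom 2: C, bond orders sum to 4 (valence 4) → 0 H
  atom 3: O, bond orders sum to 2 (valence 2) → 0 H
  atom 4: aromatic c, 3 neighbours → 0 H
  atom 5: aromatic c, 2 neighbours → 1 H
  atom 6: aromatic c, 3 neighbours → 0 H
  atom 7: C, bond orders sum to 3 (valence 4) → 1 H
  atom 8: O, bond orders sum to 1 (valence 2) → 1 H
  atom 9: C, bond orders sum to 2 (valence 4) → 2 H
  atom 10: C, bond orders sum to 1 (valence 4) → 3 H
  atom 11: aromatic c, 2 neighbours → 1 H
  atom 12: aromatic c, 2 neighbours → 1 H
  atom 13: aromatic c, 3 neighbours → 0 H
  atom 14: Cl (halogen, monovalent) → 0 H
Total hydrogens: 11.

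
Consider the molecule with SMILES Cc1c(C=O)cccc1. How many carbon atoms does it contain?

Count every carbon token in the SMILES (each C, including those in ring-closure positions and inside branches).
Carbon count: 8.

8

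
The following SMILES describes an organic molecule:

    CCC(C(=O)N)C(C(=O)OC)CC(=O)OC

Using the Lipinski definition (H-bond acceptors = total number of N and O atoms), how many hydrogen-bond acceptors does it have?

N atoms: 1; O atoms: 5.
Lipinski HBA = 1 + 5 = 6.

6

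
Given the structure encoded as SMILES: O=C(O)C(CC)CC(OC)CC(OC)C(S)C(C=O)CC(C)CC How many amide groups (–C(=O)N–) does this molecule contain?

Scan the SMILES for the amide motif — none present.
Groups that are present: 1 aldehyde, 1 carboxylic acid, 2 ether, 1 thiol.

0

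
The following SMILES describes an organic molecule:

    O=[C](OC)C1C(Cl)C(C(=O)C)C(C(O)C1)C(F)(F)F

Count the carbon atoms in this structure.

Count every carbon token in the SMILES (each C, including those in ring-closure positions and inside branches).
Carbon count: 11.

11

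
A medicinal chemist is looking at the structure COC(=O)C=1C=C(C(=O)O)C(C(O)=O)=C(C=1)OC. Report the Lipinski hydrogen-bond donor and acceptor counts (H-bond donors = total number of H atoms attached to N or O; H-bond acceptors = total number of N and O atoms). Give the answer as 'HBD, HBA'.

2, 7

Donors: find every N or O and count the H atoms it carries.
  atom 2 (O): bond orders sum to 2 → 0 H
  atom 4 (O): bond orders sum to 2 → 0 H
  atom 9 (O): bond orders sum to 2 → 0 H
  atom 10 (O): bond orders sum to 1 → 1 H
  atom 13 (O): bond orders sum to 1 → 1 H
  atom 14 (O): bond orders sum to 2 → 0 H
  atom 17 (O): bond orders sum to 2 → 0 H
Lipinski HBD = 2.
Acceptors: N atoms = 0, O atoms = 7 → HBA = 7.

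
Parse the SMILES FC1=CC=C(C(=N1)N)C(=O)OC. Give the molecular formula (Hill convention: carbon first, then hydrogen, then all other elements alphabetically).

Walk through each heavy atom and fill implicit hydrogens from standard valence (C 4, N 3, O 2, S 2, halogen 1):
  atom 1: F (halogen, monovalent) → 0 H
  atom 2: C, bond orders sum to 4 (valence 4) → 0 H
  atom 3: C, bond orders sum to 3 (valence 4) → 1 H
  atom 4: C, bond orders sum to 3 (valence 4) → 1 H
  atom 5: C, bond orders sum to 4 (valence 4) → 0 H
  atom 6: C, bond orders sum to 4 (valence 4) → 0 H
  atom 7: N, bond orders sum to 3 (valence 3) → 0 H
  atom 8: N, bond orders sum to 1 (valence 3) → 2 H
  atom 9: C, bond orders sum to 4 (valence 4) → 0 H
  atom 10: O, bond orders sum to 2 (valence 2) → 0 H
  atom 11: O, bond orders sum to 2 (valence 2) → 0 H
  atom 12: C, bond orders sum to 1 (valence 4) → 3 H
Totals → C:7, H:7, F:1, N:2, O:2.
In Hill order: C7H7FN2O2.

C7H7FN2O2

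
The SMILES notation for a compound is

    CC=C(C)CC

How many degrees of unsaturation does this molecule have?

1

Molecular formula: C6H12.
DoU = (2C + 2 + N − H − X) / 2, where X is the halogen count and O/S are ignored.
    = (2·6 + 2 + 0 − 12 − 0) / 2 = 2 / 2 = 1.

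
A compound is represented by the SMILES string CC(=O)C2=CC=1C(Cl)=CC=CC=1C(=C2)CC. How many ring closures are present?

2

In SMILES, each pair of matching ring-closure digits denotes one ring-closing bond; the number of such bonds equals the number of independent rings.
Ring-closure bonds here: 2.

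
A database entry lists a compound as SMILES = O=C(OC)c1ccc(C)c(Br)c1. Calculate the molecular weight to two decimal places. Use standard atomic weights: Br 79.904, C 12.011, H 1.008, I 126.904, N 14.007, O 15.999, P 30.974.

First, the molecular formula is C9H9BrO2 (counting implicit H from valence).
  Br: 1 × 79.904 = 79.904
  C: 9 × 12.011 = 108.099
  H: 9 × 1.008 = 9.072
  O: 2 × 15.999 = 31.998
Sum: 1×79.904 + 9×12.011 + 9×1.008 + 2×15.999 = 229.073 → 229.07 g/mol.

229.07 g/mol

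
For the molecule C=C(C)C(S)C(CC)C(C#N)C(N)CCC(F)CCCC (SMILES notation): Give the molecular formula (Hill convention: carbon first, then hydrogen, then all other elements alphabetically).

C17H31FN2S

Walk through each heavy atom and fill implicit hydrogens from standard valence (C 4, N 3, O 2, S 2, halogen 1):
  atom 1: C, bond orders sum to 2 (valence 4) → 2 H
  atom 2: C, bond orders sum to 4 (valence 4) → 0 H
  atom 3: C, bond orders sum to 1 (valence 4) → 3 H
  atom 4: C, bond orders sum to 3 (valence 4) → 1 H
  atom 5: S, bond orders sum to 1 (valence 2) → 1 H
  atom 6: C, bond orders sum to 3 (valence 4) → 1 H
  atom 7: C, bond orders sum to 2 (valence 4) → 2 H
  atom 8: C, bond orders sum to 1 (valence 4) → 3 H
  atom 9: C, bond orders sum to 3 (valence 4) → 1 H
  atom 10: C, bond orders sum to 4 (valence 4) → 0 H
  atom 11: N, bond orders sum to 3 (valence 3) → 0 H
  atom 12: C, bond orders sum to 3 (valence 4) → 1 H
  atom 13: N, bond orders sum to 1 (valence 3) → 2 H
  atom 14: C, bond orders sum to 2 (valence 4) → 2 H
  atom 15: C, bond orders sum to 2 (valence 4) → 2 H
  atom 16: C, bond orders sum to 3 (valence 4) → 1 H
  atom 17: F (halogen, monovalent) → 0 H
  atom 18: C, bond orders sum to 2 (valence 4) → 2 H
  atom 19: C, bond orders sum to 2 (valence 4) → 2 H
  atom 20: C, bond orders sum to 2 (valence 4) → 2 H
  atom 21: C, bond orders sum to 1 (valence 4) → 3 H
Totals → C:17, H:31, F:1, N:2, S:1.
In Hill order: C17H31FN2S.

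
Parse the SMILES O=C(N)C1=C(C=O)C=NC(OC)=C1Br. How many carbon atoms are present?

Count every carbon token in the SMILES (each C, including those in ring-closure positions and inside branches).
Carbon count: 8.

8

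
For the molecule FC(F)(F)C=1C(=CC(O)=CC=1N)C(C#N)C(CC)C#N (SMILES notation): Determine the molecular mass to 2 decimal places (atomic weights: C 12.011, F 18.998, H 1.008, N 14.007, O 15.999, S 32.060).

First, the molecular formula is C13H12F3N3O (counting implicit H from valence).
  C: 13 × 12.011 = 156.143
  F: 3 × 18.998 = 56.994
  H: 12 × 1.008 = 12.096
  N: 3 × 14.007 = 42.021
  O: 1 × 15.999 = 15.999
Sum: 13×12.011 + 3×18.998 + 12×1.008 + 3×14.007 + 1×15.999 = 283.253 → 283.25 g/mol.

283.25 g/mol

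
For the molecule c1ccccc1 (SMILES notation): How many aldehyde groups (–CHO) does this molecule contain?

Scan the SMILES for the aldehyde motif — none present.

0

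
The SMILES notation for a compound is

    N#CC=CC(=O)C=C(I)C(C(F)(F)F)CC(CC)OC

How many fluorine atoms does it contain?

3

Scan the SMILES for F atoms (remember two-letter symbols like Cl and Br are single atoms).
Fluorine count: 3.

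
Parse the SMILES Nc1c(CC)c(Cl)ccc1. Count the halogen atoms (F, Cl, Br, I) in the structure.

Halogen atoms appear at heavy-atom position 7 (1×Cl).
Other groups present: 1 primary amine.
Halogen count: 1.

1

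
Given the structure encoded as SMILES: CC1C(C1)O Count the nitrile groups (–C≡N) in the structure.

Scan the SMILES for the nitrile motif — none present.
Groups that are present: 1 hydroxyl.

0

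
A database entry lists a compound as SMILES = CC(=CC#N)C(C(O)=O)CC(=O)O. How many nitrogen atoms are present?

1

Scan the SMILES for N atoms (remember two-letter symbols like Cl and Br are single atoms).
Nitrogen count: 1.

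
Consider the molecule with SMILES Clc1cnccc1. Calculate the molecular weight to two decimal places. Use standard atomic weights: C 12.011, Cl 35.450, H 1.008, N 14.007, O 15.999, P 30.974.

First, the molecular formula is C5H4ClN (counting implicit H from valence).
  C: 5 × 12.011 = 60.055
  Cl: 1 × 35.450 = 35.450
  H: 4 × 1.008 = 4.032
  N: 1 × 14.007 = 14.007
Sum: 5×12.011 + 1×35.450 + 4×1.008 + 1×14.007 = 113.544 → 113.54 g/mol.

113.54 g/mol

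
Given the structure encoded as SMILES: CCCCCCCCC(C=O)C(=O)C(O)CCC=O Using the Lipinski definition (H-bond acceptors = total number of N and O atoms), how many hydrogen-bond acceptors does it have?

4

N atoms: 0; O atoms: 4.
Lipinski HBA = 0 + 4 = 4.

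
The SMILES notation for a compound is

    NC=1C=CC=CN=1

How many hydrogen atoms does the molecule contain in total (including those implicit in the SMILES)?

Walk through each heavy atom and fill implicit hydrogens from standard valence (C 4, N 3, O 2, S 2, halogen 1):
  atom 1: N, bond orders sum to 1 (valence 3) → 2 H
  atom 2: C, bond orders sum to 4 (valence 4) → 0 H
  atom 3: C, bond orders sum to 3 (valence 4) → 1 H
  atom 4: C, bond orders sum to 3 (valence 4) → 1 H
  atom 5: C, bond orders sum to 3 (valence 4) → 1 H
  atom 6: C, bond orders sum to 3 (valence 4) → 1 H
  atom 7: N, bond orders sum to 3 (valence 3) → 0 H
Total hydrogens: 6.

6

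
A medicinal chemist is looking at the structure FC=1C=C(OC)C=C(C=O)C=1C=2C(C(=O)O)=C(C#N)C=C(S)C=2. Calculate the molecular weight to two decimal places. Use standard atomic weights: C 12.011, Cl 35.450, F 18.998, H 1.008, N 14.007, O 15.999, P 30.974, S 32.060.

331.32 g/mol

First, the molecular formula is C16H10FNO4S (counting implicit H from valence).
  C: 16 × 12.011 = 192.176
  F: 1 × 18.998 = 18.998
  H: 10 × 1.008 = 10.080
  N: 1 × 14.007 = 14.007
  O: 4 × 15.999 = 63.996
  S: 1 × 32.060 = 32.060
Sum: 16×12.011 + 1×18.998 + 10×1.008 + 1×14.007 + 4×15.999 + 1×32.060 = 331.317 → 331.32 g/mol.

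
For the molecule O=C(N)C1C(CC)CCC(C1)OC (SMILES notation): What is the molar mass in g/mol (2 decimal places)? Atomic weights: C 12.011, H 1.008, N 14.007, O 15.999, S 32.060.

185.27 g/mol

First, the molecular formula is C10H19NO2 (counting implicit H from valence).
  C: 10 × 12.011 = 120.110
  H: 19 × 1.008 = 19.152
  N: 1 × 14.007 = 14.007
  O: 2 × 15.999 = 31.998
Sum: 10×12.011 + 19×1.008 + 1×14.007 + 2×15.999 = 185.267 → 185.27 g/mol.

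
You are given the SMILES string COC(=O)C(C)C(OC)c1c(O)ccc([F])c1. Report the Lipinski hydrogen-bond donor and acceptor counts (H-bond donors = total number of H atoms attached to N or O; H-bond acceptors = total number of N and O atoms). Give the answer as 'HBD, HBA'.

Donors: find every N or O and count the H atoms it carries.
  atom 2 (O): bond orders sum to 2 → 0 H
  atom 4 (O): bond orders sum to 2 → 0 H
  atom 8 (O): bond orders sum to 2 → 0 H
  atom 12 (O): bond orders sum to 1 → 1 H
Lipinski HBD = 1.
Acceptors: N atoms = 0, O atoms = 4 → HBA = 4.

1, 4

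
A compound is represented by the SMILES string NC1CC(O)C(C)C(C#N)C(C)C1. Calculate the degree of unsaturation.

3

Degree of unsaturation = (number of rings) + (number of π bonds).
Ring closures in the SMILES: 1.
π bonds: 1 triple bond (each 2 DoU) → 2 DoU from unsaturation.
Total DoU = 1 + 2 = 3.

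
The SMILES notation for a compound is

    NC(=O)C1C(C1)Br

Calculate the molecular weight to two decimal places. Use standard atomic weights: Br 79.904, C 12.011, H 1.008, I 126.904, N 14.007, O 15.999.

164.00 g/mol

First, the molecular formula is C4H6BrNO (counting implicit H from valence).
  Br: 1 × 79.904 = 79.904
  C: 4 × 12.011 = 48.044
  H: 6 × 1.008 = 6.048
  N: 1 × 14.007 = 14.007
  O: 1 × 15.999 = 15.999
Sum: 1×79.904 + 4×12.011 + 6×1.008 + 1×14.007 + 1×15.999 = 164.002 → 164.00 g/mol.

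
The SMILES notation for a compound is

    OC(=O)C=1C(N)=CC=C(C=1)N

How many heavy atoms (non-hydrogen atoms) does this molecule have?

11

Every atom symbol written in the SMILES (organic subset) is one heavy atom; implicit H are not written.
Heavy atoms by element → C:7, N:2, O:2.
Total: 11.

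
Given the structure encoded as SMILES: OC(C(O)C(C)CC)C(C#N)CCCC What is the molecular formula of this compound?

Walk through each heavy atom and fill implicit hydrogens from standard valence (C 4, N 3, O 2, S 2, halogen 1):
  atom 1: O, bond orders sum to 1 (valence 2) → 1 H
  atom 2: C, bond orders sum to 3 (valence 4) → 1 H
  atom 3: C, bond orders sum to 3 (valence 4) → 1 H
  atom 4: O, bond orders sum to 1 (valence 2) → 1 H
  atom 5: C, bond orders sum to 3 (valence 4) → 1 H
  atom 6: C, bond orders sum to 1 (valence 4) → 3 H
  atom 7: C, bond orders sum to 2 (valence 4) → 2 H
  atom 8: C, bond orders sum to 1 (valence 4) → 3 H
  atom 9: C, bond orders sum to 3 (valence 4) → 1 H
  atom 10: C, bond orders sum to 4 (valence 4) → 0 H
  atom 11: N, bond orders sum to 3 (valence 3) → 0 H
  atom 12: C, bond orders sum to 2 (valence 4) → 2 H
  atom 13: C, bond orders sum to 2 (valence 4) → 2 H
  atom 14: C, bond orders sum to 2 (valence 4) → 2 H
  atom 15: C, bond orders sum to 1 (valence 4) → 3 H
Totals → C:12, H:23, N:1, O:2.

C12H23NO2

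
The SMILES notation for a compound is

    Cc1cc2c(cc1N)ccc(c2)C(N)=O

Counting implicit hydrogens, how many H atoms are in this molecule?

12

Walk through each heavy atom and fill implicit hydrogens from standard valence (C 4, N 3, O 2, S 2, halogen 1); for lowercase aromatic atoms, an aromatic c carries 1 H when it has two neighbours and 0 H with three, and aromatic n carries 0 H:
  atom 1: C, bond orders sum to 1 (valence 4) → 3 H
  atom 2: aromatic c, 3 neighbours → 0 H
  atom 3: aromatic c, 2 neighbours → 1 H
  atom 4: aromatic c, 3 neighbours → 0 H
  atom 5: aromatic c, 3 neighbours → 0 H
  atom 6: aromatic c, 2 neighbours → 1 H
  atom 7: aromatic c, 3 neighbours → 0 H
  atom 8: N, bond orders sum to 1 (valence 3) → 2 H
  atom 9: aromatic c, 2 neighbours → 1 H
  atom 10: aromatic c, 2 neighbours → 1 H
  atom 11: aromatic c, 3 neighbours → 0 H
  atom 12: aromatic c, 2 neighbours → 1 H
  atom 13: C, bond orders sum to 4 (valence 4) → 0 H
  atom 14: N, bond orders sum to 1 (valence 3) → 2 H
  atom 15: O, bond orders sum to 2 (valence 2) → 0 H
Total hydrogens: 12.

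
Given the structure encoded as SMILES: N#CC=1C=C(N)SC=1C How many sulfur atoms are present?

1

Scan the SMILES for S atoms (remember two-letter symbols like Cl and Br are single atoms).
Sulfur count: 1.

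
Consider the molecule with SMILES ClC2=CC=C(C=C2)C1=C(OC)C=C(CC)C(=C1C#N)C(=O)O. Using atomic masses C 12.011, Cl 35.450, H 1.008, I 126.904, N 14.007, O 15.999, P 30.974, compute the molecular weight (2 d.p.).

First, the molecular formula is C17H14ClNO3 (counting implicit H from valence).
  C: 17 × 12.011 = 204.187
  Cl: 1 × 35.450 = 35.450
  H: 14 × 1.008 = 14.112
  N: 1 × 14.007 = 14.007
  O: 3 × 15.999 = 47.997
Sum: 17×12.011 + 1×35.450 + 14×1.008 + 1×14.007 + 3×15.999 = 315.753 → 315.75 g/mol.

315.75 g/mol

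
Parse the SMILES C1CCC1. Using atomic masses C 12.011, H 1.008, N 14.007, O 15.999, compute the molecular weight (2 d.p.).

First, the molecular formula is C4H8 (counting implicit H from valence).
  C: 4 × 12.011 = 48.044
  H: 8 × 1.008 = 8.064
Sum: 4×12.011 + 8×1.008 = 56.108 → 56.11 g/mol.

56.11 g/mol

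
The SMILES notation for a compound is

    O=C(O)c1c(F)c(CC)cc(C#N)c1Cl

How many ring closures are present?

1

In SMILES, each pair of matching ring-closure digits denotes one ring-closing bond; the number of such bonds equals the number of independent rings.
Ring-closure bonds here: 1.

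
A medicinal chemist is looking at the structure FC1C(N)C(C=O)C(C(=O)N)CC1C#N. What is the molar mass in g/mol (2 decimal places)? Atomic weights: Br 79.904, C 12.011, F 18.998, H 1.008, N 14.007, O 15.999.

First, the molecular formula is C9H12FN3O2 (counting implicit H from valence).
  C: 9 × 12.011 = 108.099
  F: 1 × 18.998 = 18.998
  H: 12 × 1.008 = 12.096
  N: 3 × 14.007 = 42.021
  O: 2 × 15.999 = 31.998
Sum: 9×12.011 + 1×18.998 + 12×1.008 + 3×14.007 + 2×15.999 = 213.212 → 213.21 g/mol.

213.21 g/mol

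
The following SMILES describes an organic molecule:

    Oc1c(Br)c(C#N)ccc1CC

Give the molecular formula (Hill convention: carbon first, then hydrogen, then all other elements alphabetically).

Walk through each heavy atom and fill implicit hydrogens from standard valence (C 4, N 3, O 2, S 2, halogen 1); for lowercase aromatic atoms, an aromatic c carries 1 H when it has two neighbours and 0 H with three, and aromatic n carries 0 H:
  atom 1: O, bond orders sum to 1 (valence 2) → 1 H
  atom 2: aromatic c, 3 neighbours → 0 H
  atom 3: aromatic c, 3 neighbours → 0 H
  atom 4: Br (halogen, monovalent) → 0 H
  atom 5: aromatic c, 3 neighbours → 0 H
  atom 6: C, bond orders sum to 4 (valence 4) → 0 H
  atom 7: N, bond orders sum to 3 (valence 3) → 0 H
  atom 8: aromatic c, 2 neighbours → 1 H
  atom 9: aromatic c, 2 neighbours → 1 H
  atom 10: aromatic c, 3 neighbours → 0 H
  atom 11: C, bond orders sum to 2 (valence 4) → 2 H
  atom 12: C, bond orders sum to 1 (valence 4) → 3 H
Totals → C:9, H:8, Br:1, N:1, O:1.

C9H8BrNO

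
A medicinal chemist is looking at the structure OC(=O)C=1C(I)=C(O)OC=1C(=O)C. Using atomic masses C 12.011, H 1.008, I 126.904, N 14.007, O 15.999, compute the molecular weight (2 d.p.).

296.02 g/mol

First, the molecular formula is C7H5IO5 (counting implicit H from valence).
  C: 7 × 12.011 = 84.077
  H: 5 × 1.008 = 5.040
  I: 1 × 126.904 = 126.904
  O: 5 × 15.999 = 79.995
Sum: 7×12.011 + 5×1.008 + 1×126.904 + 5×15.999 = 296.016 → 296.02 g/mol.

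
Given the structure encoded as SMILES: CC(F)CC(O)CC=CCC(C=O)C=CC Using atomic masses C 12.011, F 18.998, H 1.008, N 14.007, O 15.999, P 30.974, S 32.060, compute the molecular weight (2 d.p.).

First, the molecular formula is C13H21FO2 (counting implicit H from valence).
  C: 13 × 12.011 = 156.143
  F: 1 × 18.998 = 18.998
  H: 21 × 1.008 = 21.168
  O: 2 × 15.999 = 31.998
Sum: 13×12.011 + 1×18.998 + 21×1.008 + 2×15.999 = 228.307 → 228.31 g/mol.

228.31 g/mol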